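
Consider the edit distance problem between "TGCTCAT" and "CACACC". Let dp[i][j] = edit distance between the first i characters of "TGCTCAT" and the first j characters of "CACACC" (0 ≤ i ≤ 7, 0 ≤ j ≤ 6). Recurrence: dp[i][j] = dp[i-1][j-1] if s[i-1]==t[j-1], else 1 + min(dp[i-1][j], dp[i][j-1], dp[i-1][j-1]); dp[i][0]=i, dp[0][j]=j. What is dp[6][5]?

4

   ''  C  A  C  A  C  C
''  0  1  2  3  4  5  6
 T  1  1  2  3  4  5  6
 G  2  2  2  3  4  5  6
 C  3  2  3  2  3  4  5
 T  4  3  3  3  3  4  5
 C  5  4  4  3  4  3  4
 A  6  5  4  4  3  4  4
 T  7  6  5  5  4  4  5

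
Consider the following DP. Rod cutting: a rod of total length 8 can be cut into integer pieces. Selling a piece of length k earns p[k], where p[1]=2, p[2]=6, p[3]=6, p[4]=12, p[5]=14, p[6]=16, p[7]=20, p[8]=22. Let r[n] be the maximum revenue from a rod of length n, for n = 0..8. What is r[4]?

   n    0    1    2    3    4    5    6    7    8
r[n]    0    2    6    8   12   14   18   20   24

12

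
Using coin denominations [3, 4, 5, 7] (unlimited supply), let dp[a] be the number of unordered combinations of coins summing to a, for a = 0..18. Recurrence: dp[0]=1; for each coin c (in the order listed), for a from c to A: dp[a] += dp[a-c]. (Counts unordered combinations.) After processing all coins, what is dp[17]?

7

after  coin     0     1     2     3     4     5     6     7     8     9    10    11    12    13    14    15    16    17    18
          3     1     0     0     1     0     0     1     0     0     1     0     0     1     0     0     1     0     0     1
          4     1     0     0     1     1     0     1     1     1     1     1     1     2     1     1     2     2     1     2
          5     1     0     0     1     1     1     1     1     2     2     2     2     3     3     3     4     4     4     5
          7     1     0     0     1     1     1     1     2     2     2     3     3     4     4     5     6     6     7     8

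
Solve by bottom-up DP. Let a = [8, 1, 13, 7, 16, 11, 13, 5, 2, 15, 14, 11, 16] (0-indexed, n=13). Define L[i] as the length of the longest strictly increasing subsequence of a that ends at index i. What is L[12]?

   i    0    1    2    3    4    5    6    7    8    9   10   11   12
a[i]    8    1   13    7   16   11   13    5    2   15   14   11   16
L[i]    1    1    2    2    3    3    4    2    2    5    5    3    6

6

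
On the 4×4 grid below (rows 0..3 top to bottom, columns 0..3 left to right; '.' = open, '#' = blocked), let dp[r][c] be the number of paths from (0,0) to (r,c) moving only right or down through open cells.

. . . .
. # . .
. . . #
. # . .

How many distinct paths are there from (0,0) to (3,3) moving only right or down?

r\c   0   1   2   3
  0   1   1   1   1
  1   1   0   1   2
  2   1   1   2   0
  3   1   0   2   2

2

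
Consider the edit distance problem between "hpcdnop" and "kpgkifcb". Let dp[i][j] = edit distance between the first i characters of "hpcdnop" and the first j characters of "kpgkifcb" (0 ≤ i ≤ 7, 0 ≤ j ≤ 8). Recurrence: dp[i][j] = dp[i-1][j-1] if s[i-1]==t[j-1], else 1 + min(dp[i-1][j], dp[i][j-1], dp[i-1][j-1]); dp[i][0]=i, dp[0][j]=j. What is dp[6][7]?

   ''  k  p  g  k  i  f  c  b
''  0  1  2  3  4  5  6  7  8
 h  1  1  2  3  4  5  6  7  8
 p  2  2  1  2  3  4  5  6  7
 c  3  3  2  2  3  4  5  5  6
 d  4  4  3  3  3  4  5  6  6
 n  5  5  4  4  4  4  5  6  7
 o  6  6  5  5  5  5  5  6  7
 p  7  7  6  6  6  6  6  6  7

6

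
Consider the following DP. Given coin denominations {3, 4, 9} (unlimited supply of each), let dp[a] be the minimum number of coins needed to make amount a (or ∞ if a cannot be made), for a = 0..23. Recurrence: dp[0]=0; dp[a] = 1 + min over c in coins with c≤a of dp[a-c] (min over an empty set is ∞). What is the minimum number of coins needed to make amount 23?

5

 a  0  1  2  3  4  5  6  7  8  9 10 11 12 13 14 15 16 17 18 19 20 21 22 23
dp  0  -  -  1  1  -  2  2  2  1  3  3  2  2  4  3  3  3  2  4  4  3  3  5
(- denotes ∞ / unreachable)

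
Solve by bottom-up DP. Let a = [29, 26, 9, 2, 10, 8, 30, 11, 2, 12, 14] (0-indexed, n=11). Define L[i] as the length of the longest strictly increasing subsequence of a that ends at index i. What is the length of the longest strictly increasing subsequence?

5

   i    0    1    2    3    4    5    6    7    8    9   10
a[i]   29   26    9    2   10    8   30   11    2   12   14
L[i]    1    1    1    1    2    2    3    3    1    4    5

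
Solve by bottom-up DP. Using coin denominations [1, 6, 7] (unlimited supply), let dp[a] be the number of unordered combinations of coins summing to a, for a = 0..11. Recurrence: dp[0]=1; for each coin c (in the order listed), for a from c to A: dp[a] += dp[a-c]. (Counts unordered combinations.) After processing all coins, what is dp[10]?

3

after  coin     0     1     2     3     4     5     6     7     8     9    10    11
          1     1     1     1     1     1     1     1     1     1     1     1     1
          6     1     1     1     1     1     1     2     2     2     2     2     2
          7     1     1     1     1     1     1     2     3     3     3     3     3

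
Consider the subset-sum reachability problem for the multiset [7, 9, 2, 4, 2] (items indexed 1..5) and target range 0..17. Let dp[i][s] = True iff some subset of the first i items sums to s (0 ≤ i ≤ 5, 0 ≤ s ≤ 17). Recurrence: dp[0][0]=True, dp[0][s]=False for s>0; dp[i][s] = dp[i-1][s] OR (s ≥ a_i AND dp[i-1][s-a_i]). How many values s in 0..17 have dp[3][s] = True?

6

i\s   0   1   2   3   4   5   6   7   8   9  10  11  12  13  14  15  16  17
  0   T   F   F   F   F   F   F   F   F   F   F   F   F   F   F   F   F   F
  1   T   F   F   F   F   F   F   T   F   F   F   F   F   F   F   F   F   F
  2   T   F   F   F   F   F   F   T   F   T   F   F   F   F   F   F   T   F
  3   T   F   T   F   F   F   F   T   F   T   F   T   F   F   F   F   T   F
  4   T   F   T   F   T   F   T   T   F   T   F   T   F   T   F   T   T   F
  5   T   F   T   F   T   F   T   T   T   T   F   T   F   T   F   T   T   T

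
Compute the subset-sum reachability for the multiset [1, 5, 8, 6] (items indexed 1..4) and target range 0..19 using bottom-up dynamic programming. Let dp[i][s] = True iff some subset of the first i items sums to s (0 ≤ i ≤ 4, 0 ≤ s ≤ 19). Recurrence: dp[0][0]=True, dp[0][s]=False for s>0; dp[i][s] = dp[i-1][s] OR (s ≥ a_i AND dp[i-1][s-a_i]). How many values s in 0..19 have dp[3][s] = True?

i\s   0   1   2   3   4   5   6   7   8   9  10  11  12  13  14  15  16  17  18  19
  0   T   F   F   F   F   F   F   F   F   F   F   F   F   F   F   F   F   F   F   F
  1   T   T   F   F   F   F   F   F   F   F   F   F   F   F   F   F   F   F   F   F
  2   T   T   F   F   F   T   T   F   F   F   F   F   F   F   F   F   F   F   F   F
  3   T   T   F   F   F   T   T   F   T   T   F   F   F   T   T   F   F   F   F   F
  4   T   T   F   F   F   T   T   T   T   T   F   T   T   T   T   T   F   F   F   T

8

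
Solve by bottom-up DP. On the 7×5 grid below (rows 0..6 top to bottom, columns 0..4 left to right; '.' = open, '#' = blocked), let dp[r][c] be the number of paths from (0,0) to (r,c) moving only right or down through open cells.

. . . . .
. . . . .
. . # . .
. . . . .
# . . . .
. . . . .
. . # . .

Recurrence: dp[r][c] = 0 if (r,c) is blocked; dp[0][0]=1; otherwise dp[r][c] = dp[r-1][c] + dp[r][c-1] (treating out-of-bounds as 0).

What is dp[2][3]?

4

r\c   0   1   2   3   4
  0   1   1   1   1   1
  1   1   2   3   4   5
  2   1   3   0   4   9
  3   1   4   4   8  17
  4   0   4   8  16  33
  5   0   4  12  28  61
  6   0   4   0  28  89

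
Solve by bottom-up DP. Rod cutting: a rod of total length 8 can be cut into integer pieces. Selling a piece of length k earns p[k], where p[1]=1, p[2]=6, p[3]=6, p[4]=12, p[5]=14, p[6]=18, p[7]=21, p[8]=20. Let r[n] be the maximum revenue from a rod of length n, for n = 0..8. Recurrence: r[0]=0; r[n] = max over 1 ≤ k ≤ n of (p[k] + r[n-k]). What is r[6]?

18

   n    0    1    2    3    4    5    6    7    8
r[n]    0    1    6    7   12   14   18   21   24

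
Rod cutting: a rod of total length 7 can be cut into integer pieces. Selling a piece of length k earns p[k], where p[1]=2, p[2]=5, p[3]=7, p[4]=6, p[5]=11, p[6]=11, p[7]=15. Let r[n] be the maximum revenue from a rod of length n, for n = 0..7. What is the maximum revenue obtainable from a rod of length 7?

   n    0    1    2    3    4    5    6    7
r[n]    0    2    5    7   10   12   15   17

17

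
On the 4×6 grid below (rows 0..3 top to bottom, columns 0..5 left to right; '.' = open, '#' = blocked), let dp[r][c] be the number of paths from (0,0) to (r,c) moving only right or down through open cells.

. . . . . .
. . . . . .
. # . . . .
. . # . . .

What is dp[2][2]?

r\c   0   1   2   3   4   5
  0   1   1   1   1   1   1
  1   1   2   3   4   5   6
  2   1   0   3   7  12  18
  3   1   1   0   7  19  37

3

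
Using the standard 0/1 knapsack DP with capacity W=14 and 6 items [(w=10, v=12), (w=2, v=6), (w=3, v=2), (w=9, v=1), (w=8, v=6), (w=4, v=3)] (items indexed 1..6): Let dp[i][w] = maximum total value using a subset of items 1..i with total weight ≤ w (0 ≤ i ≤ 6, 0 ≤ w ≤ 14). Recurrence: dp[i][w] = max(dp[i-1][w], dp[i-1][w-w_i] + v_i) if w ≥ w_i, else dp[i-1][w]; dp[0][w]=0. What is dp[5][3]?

6

i\w   0   1   2   3   4   5   6   7   8   9  10  11  12  13  14
  0   0   0   0   0   0   0   0   0   0   0   0   0   0   0   0
  1   0   0   0   0   0   0   0   0   0   0  12  12  12  12  12
  2   0   0   6   6   6   6   6   6   6   6  12  12  18  18  18
  3   0   0   6   6   6   8   8   8   8   8  12  12  18  18  18
  4   0   0   6   6   6   8   8   8   8   8  12  12  18  18  18
  5   0   0   6   6   6   8   8   8   8   8  12  12  18  18  18
  6   0   0   6   6   6   8   9   9   9  11  12  12  18  18  18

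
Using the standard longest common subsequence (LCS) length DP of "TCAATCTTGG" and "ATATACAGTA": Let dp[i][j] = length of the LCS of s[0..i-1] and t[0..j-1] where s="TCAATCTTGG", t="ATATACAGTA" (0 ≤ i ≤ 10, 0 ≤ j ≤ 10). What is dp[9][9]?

5

   ''  A  T  A  T  A  C  A  G  T  A
''  0  0  0  0  0  0  0  0  0  0  0
 T  0  0  1  1  1  1  1  1  1  1  1
 C  0  0  1  1  1  1  2  2  2  2  2
 A  0  1  1  2  2  2  2  3  3  3  3
 A  0  1  1  2  2  3  3  3  3  3  4
 T  0  1  2  2  3  3  3  3  3  4  4
 C  0  1  2  2  3  3  4  4  4  4  4
 T  0  1  2  2  3  3  4  4  4  5  5
 T  0  1  2  2  3  3  4  4  4  5  5
 G  0  1  2  2  3  3  4  4  5  5  5
 G  0  1  2  2  3  3  4  4  5  5  5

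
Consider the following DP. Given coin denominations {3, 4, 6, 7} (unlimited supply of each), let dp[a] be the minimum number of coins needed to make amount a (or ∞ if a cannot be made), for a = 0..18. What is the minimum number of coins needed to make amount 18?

3

 a  0  1  2  3  4  5  6  7  8  9 10 11 12 13 14 15 16 17 18
dp  0  -  -  1  1  -  1  1  2  2  2  2  2  2  2  3  3  3  3
(- denotes ∞ / unreachable)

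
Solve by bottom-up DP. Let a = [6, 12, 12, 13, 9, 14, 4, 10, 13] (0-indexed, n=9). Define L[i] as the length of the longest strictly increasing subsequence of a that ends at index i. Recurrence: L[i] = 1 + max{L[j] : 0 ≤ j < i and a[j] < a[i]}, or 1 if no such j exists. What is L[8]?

4

   i    0    1    2    3    4    5    6    7    8
a[i]    6   12   12   13    9   14    4   10   13
L[i]    1    2    2    3    2    4    1    3    4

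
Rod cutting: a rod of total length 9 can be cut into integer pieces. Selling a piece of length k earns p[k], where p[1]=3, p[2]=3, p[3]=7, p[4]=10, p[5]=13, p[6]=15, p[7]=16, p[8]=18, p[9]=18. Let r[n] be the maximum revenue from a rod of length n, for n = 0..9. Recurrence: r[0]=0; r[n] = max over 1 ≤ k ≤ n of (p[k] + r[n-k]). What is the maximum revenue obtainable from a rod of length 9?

27

   n    0    1    2    3    4    5    6    7    8    9
r[n]    0    3    6    9   12   15   18   21   24   27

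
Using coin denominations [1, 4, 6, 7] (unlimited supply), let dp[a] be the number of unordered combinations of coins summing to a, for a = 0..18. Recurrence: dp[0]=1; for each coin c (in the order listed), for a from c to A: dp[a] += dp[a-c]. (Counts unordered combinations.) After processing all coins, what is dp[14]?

12

after  coin     0     1     2     3     4     5     6     7     8     9    10    11    12    13    14    15    16    17    18
          1     1     1     1     1     1     1     1     1     1     1     1     1     1     1     1     1     1     1     1
          4     1     1     1     1     2     2     2     2     3     3     3     3     4     4     4     4     5     5     5
          6     1     1     1     1     2     2     3     3     4     4     5     5     7     7     8     8    10    10    12
          7     1     1     1     1     2     2     3     4     5     5     6     7     9    10    12    13    15    16    19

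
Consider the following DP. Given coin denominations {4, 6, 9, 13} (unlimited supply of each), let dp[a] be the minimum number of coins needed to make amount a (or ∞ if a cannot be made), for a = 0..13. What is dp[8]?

 a  0  1  2  3  4  5  6  7  8  9 10 11 12 13
dp  0  -  -  -  1  -  1  -  2  1  2  -  2  1
(- denotes ∞ / unreachable)

2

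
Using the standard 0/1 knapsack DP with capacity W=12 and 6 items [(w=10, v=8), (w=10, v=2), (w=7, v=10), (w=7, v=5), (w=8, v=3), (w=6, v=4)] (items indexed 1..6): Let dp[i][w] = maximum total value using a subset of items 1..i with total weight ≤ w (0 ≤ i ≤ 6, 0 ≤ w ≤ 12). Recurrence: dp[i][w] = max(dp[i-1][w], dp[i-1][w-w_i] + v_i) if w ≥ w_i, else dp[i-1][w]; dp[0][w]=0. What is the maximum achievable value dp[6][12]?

10

i\w   0   1   2   3   4   5   6   7   8   9  10  11  12
  0   0   0   0   0   0   0   0   0   0   0   0   0   0
  1   0   0   0   0   0   0   0   0   0   0   8   8   8
  2   0   0   0   0   0   0   0   0   0   0   8   8   8
  3   0   0   0   0   0   0   0  10  10  10  10  10  10
  4   0   0   0   0   0   0   0  10  10  10  10  10  10
  5   0   0   0   0   0   0   0  10  10  10  10  10  10
  6   0   0   0   0   0   0   4  10  10  10  10  10  10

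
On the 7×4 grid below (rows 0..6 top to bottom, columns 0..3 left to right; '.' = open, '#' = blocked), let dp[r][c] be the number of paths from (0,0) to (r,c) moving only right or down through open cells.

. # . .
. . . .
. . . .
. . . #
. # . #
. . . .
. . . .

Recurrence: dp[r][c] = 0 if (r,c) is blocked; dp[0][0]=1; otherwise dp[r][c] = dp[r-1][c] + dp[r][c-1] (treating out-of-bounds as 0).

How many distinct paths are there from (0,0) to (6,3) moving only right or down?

16

r\c   0   1   2   3
  0   1   0   0   0
  1   1   1   1   1
  2   1   2   3   4
  3   1   3   6   0
  4   1   0   6   0
  5   1   1   7   7
  6   1   2   9  16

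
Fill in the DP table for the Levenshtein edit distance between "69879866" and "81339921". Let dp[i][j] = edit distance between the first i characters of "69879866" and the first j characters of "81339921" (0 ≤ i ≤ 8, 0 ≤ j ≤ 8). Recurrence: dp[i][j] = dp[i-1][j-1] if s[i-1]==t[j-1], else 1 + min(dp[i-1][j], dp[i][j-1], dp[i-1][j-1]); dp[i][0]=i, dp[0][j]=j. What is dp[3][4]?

4

   ''  8  1  3  3  9  9  2  1
''  0  1  2  3  4  5  6  7  8
 6  1  1  2  3  4  5  6  7  8
 9  2  2  2  3  4  4  5  6  7
 8  3  2  3  3  4  5  5  6  7
 7  4  3  3  4  4  5  6  6  7
 9  5  4  4  4  5  4  5  6  7
 8  6  5  5  5  5  5  5  6  7
 6  7  6  6  6  6  6  6  6  7
 6  8  7  7  7  7  7  7  7  7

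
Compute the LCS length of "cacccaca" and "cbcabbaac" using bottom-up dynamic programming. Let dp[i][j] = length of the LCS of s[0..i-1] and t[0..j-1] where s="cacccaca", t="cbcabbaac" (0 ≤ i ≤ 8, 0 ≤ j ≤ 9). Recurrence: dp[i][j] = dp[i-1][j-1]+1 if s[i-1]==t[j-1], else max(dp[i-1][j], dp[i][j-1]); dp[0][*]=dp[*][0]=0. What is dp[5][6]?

   ''  c  b  c  a  b  b  a  a  c
''  0  0  0  0  0  0  0  0  0  0
 c  0  1  1  1  1  1  1  1  1  1
 a  0  1  1  1  2  2  2  2  2  2
 c  0  1  1  2  2  2  2  2  2  3
 c  0  1  1  2  2  2  2  2  2  3
 c  0  1  1  2  2  2  2  2  2  3
 a  0  1  1  2  3  3  3  3  3  3
 c  0  1  1  2  3  3  3  3  3  4
 a  0  1  1  2  3  3  3  4  4  4

2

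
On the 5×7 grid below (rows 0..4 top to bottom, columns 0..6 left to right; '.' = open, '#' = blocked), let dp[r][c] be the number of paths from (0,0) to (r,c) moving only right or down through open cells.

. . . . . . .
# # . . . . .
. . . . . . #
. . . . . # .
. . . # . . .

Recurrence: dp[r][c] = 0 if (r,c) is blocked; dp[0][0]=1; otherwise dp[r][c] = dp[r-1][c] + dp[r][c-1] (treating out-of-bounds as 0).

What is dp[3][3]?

4

r\c   0   1   2   3   4   5   6
  0   1   1   1   1   1   1   1
  1   0   0   1   2   3   4   5
  2   0   0   1   3   6  10   0
  3   0   0   1   4  10   0   0
  4   0   0   1   0  10  10  10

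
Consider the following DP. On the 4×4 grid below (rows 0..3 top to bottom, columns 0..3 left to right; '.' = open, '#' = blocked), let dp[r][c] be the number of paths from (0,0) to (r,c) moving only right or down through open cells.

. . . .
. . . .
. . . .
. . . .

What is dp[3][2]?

10

r\c   0   1   2   3
  0   1   1   1   1
  1   1   2   3   4
  2   1   3   6  10
  3   1   4  10  20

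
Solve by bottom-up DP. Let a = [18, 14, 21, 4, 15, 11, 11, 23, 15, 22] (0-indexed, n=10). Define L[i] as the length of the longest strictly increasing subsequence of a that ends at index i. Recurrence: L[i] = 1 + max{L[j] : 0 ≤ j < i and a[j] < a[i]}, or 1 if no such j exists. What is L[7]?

3

   i    0    1    2    3    4    5    6    7    8    9
a[i]   18   14   21    4   15   11   11   23   15   22
L[i]    1    1    2    1    2    2    2    3    3    4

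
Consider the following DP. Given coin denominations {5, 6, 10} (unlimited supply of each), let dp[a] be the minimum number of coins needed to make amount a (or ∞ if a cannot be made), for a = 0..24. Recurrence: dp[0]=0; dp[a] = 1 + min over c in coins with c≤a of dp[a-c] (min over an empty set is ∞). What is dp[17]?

3

 a  0  1  2  3  4  5  6  7  8  9 10 11 12 13 14 15 16 17 18 19 20 21 22 23 24
dp  0  -  -  -  -  1  1  -  -  -  1  2  2  -  -  2  2  3  3  -  2  3  3  4  4
(- denotes ∞ / unreachable)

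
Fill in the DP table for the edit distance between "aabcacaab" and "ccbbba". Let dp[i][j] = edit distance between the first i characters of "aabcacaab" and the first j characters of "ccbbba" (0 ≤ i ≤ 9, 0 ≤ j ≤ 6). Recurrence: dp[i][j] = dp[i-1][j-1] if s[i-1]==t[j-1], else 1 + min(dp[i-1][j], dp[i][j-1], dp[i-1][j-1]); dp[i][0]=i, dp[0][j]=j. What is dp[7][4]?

   ''  c  c  b  b  b  a
''  0  1  2  3  4  5  6
 a  1  1  2  3  4  5  5
 a  2  2  2  3  4  5  5
 b  3  3  3  2  3  4  5
 c  4  3  3  3  3  4  5
 a  5  4  4  4  4  4  4
 c  6  5  4  5  5  5  5
 a  7  6  5  5  6  6  5
 a  8  7  6  6  6  7  6
 b  9  8  7  6  6  6  7

6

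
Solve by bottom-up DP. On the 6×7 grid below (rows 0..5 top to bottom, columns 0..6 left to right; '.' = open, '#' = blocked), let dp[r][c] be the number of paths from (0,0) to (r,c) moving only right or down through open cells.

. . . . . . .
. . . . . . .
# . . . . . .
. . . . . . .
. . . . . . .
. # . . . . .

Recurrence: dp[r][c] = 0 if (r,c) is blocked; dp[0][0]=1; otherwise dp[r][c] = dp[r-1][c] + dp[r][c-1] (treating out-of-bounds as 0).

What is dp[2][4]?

14

r\c   0   1   2   3   4   5   6
  0   1   1   1   1   1   1   1
  1   1   2   3   4   5   6   7
  2   0   2   5   9  14  20  27
  3   0   2   7  16  30  50  77
  4   0   2   9  25  55 105 182
  5   0   0   9  34  89 194 376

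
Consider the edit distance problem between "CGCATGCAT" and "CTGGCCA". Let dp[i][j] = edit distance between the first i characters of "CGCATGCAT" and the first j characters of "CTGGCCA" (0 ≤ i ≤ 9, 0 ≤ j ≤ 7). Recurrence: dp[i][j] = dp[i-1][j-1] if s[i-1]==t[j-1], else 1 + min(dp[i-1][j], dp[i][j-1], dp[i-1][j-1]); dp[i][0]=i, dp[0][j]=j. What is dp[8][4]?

5

   ''  C  T  G  G  C  C  A
''  0  1  2  3  4  5  6  7
 C  1  0  1  2  3  4  5  6
 G  2  1  1  1  2  3  4  5
 C  3  2  2  2  2  2  3  4
 A  4  3  3  3  3  3  3  3
 T  5  4  3  4  4  4  4  4
 G  6  5  4  3  4  5  5  5
 C  7  6  5  4  4  4  5  6
 A  8  7  6  5  5  5  5  5
 T  9  8  7  6  6  6  6  6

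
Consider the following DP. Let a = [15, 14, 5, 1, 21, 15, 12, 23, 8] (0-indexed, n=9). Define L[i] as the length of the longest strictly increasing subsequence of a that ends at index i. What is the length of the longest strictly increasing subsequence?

3

   i    0    1    2    3    4    5    6    7    8
a[i]   15   14    5    1   21   15   12   23    8
L[i]    1    1    1    1    2    2    2    3    2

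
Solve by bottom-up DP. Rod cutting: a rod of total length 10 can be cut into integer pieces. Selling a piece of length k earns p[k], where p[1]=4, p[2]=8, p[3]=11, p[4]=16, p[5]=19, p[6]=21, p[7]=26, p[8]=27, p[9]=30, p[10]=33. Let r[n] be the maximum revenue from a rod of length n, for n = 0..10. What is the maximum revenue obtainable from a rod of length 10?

   n    0    1    2    3    4    5    6    7    8    9   10
r[n]    0    4    8   12   16   20   24   28   32   36   40

40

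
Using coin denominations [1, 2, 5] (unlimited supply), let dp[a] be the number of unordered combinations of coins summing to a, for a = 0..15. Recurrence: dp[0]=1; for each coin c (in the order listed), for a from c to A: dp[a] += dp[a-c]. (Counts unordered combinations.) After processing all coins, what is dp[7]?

6

after  coin     0     1     2     3     4     5     6     7     8     9    10    11    12    13    14    15
          1     1     1     1     1     1     1     1     1     1     1     1     1     1     1     1     1
          2     1     1     2     2     3     3     4     4     5     5     6     6     7     7     8     8
          5     1     1     2     2     3     4     5     6     7     8    10    11    13    14    16    18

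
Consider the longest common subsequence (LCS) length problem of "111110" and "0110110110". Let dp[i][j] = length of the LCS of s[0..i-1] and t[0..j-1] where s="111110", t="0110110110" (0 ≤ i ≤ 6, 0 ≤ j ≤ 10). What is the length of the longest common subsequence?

6

   ''  0  1  1  0  1  1  0  1  1  0
''  0  0  0  0  0  0  0  0  0  0  0
 1  0  0  1  1  1  1  1  1  1  1  1
 1  0  0  1  2  2  2  2  2  2  2  2
 1  0  0  1  2  2  3  3  3  3  3  3
 1  0  0  1  2  2  3  4  4  4  4  4
 1  0  0  1  2  2  3  4  4  5  5  5
 0  0  1  1  2  3  3  4  5  5  5  6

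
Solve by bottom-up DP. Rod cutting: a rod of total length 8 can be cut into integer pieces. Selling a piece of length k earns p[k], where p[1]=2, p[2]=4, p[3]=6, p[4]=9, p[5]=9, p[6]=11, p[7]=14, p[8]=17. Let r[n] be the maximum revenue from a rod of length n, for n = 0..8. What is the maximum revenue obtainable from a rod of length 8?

   n    0    1    2    3    4    5    6    7    8
r[n]    0    2    4    6    9   11   13   15   18

18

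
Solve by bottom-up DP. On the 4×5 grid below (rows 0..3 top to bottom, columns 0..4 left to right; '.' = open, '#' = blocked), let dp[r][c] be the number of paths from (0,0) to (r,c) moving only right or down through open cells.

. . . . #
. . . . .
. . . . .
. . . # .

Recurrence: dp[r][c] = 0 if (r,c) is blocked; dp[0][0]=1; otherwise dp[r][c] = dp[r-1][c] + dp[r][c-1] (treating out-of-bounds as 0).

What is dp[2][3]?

10

r\c   0   1   2   3   4
  0   1   1   1   1   0
  1   1   2   3   4   4
  2   1   3   6  10  14
  3   1   4  10   0  14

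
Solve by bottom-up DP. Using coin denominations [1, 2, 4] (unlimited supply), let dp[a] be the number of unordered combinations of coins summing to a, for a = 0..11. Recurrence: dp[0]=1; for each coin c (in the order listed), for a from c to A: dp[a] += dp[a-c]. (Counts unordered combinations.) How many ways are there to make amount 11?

12

after  coin     0     1     2     3     4     5     6     7     8     9    10    11
          1     1     1     1     1     1     1     1     1     1     1     1     1
          2     1     1     2     2     3     3     4     4     5     5     6     6
          4     1     1     2     2     4     4     6     6     9     9    12    12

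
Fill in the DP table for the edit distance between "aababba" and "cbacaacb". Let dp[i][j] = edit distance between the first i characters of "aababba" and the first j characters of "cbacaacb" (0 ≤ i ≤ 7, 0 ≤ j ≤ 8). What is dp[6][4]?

4

   ''  c  b  a  c  a  a  c  b
''  0  1  2  3  4  5  6  7  8
 a  1  1  2  2  3  4  5  6  7
 a  2  2  2  2  3  3  4  5  6
 b  3  3  2  3  3  4  4  5  5
 a  4  4  3  2  3  3  4  5  6
 b  5  5  4  3  3  4  4  5  5
 b  6  6  5  4  4  4  5  5  5
 a  7  7  6  5  5  4  4  5  6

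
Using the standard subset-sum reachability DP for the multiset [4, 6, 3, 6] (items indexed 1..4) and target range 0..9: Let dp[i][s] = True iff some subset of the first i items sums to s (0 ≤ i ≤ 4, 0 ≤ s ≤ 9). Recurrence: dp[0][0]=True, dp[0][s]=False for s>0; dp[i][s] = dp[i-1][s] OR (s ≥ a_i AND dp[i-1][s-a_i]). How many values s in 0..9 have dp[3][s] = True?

6

i\s   0   1   2   3   4   5   6   7   8   9
  0   T   F   F   F   F   F   F   F   F   F
  1   T   F   F   F   T   F   F   F   F   F
  2   T   F   F   F   T   F   T   F   F   F
  3   T   F   F   T   T   F   T   T   F   T
  4   T   F   F   T   T   F   T   T   F   T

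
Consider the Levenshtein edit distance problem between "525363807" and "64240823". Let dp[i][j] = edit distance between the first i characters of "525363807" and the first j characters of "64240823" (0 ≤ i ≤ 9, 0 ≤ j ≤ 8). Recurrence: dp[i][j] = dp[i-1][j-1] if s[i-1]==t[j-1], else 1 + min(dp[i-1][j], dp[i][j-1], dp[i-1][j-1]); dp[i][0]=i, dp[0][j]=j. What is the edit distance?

8

   ''  6  4  2  4  0  8  2  3
''  0  1  2  3  4  5  6  7  8
 5  1  1  2  3  4  5  6  7  8
 2  2  2  2  2  3  4  5  6  7
 5  3  3  3  3  3  4  5  6  7
 3  4  4  4  4  4  4  5  6  6
 6  5  4  5  5  5  5  5  6  7
 3  6  5  5  6  6  6  6  6  6
 8  7  6  6  6  7  7  6  7  7
 0  8  7  7  7  7  7  7  7  8
 7  9  8  8  8  8  8  8  8  8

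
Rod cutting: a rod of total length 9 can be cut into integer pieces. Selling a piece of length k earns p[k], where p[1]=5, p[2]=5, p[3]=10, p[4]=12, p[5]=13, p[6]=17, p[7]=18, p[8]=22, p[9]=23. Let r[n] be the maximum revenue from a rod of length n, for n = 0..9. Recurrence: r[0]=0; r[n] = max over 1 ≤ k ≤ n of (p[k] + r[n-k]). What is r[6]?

30

   n    0    1    2    3    4    5    6    7    8    9
r[n]    0    5   10   15   20   25   30   35   40   45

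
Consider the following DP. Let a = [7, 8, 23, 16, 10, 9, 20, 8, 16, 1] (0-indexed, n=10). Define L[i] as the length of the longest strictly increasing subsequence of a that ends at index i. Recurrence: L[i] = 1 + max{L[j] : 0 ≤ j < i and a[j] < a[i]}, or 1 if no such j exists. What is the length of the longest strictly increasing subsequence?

4

   i    0    1    2    3    4    5    6    7    8    9
a[i]    7    8   23   16   10    9   20    8   16    1
L[i]    1    2    3    3    3    3    4    2    4    1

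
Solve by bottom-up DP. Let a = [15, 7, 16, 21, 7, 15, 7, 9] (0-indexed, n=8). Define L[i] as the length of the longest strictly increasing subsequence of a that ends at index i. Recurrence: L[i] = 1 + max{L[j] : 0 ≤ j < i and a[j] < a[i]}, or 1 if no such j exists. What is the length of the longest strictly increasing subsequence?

3

   i    0    1    2    3    4    5    6    7
a[i]   15    7   16   21    7   15    7    9
L[i]    1    1    2    3    1    2    1    2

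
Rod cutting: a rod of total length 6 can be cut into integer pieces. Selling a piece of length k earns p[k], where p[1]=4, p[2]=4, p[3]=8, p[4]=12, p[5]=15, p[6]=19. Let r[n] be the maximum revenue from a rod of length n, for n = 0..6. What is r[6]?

   n    0    1    2    3    4    5    6
r[n]    0    4    8   12   16   20   24

24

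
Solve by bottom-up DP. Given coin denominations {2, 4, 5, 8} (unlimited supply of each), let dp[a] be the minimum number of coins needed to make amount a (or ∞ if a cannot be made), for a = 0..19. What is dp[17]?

3

 a  0  1  2  3  4  5  6  7  8  9 10 11 12 13 14 15 16 17 18 19
dp  0  -  1  -  1  1  2  2  1  2  2  3  2  2  3  3  2  3  3  4
(- denotes ∞ / unreachable)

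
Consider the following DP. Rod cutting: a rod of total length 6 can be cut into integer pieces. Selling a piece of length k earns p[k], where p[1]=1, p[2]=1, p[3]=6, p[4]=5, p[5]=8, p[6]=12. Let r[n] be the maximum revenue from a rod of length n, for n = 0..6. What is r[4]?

   n    0    1    2    3    4    5    6
r[n]    0    1    2    6    7    8   12

7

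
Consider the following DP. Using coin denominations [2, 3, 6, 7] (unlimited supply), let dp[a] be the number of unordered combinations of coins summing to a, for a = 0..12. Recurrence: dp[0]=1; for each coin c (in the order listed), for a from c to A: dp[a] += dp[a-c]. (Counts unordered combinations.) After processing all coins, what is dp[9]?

4

after  coin     0     1     2     3     4     5     6     7     8     9    10    11    12
          2     1     0     1     0     1     0     1     0     1     0     1     0     1
          3     1     0     1     1     1     1     2     1     2     2     2     2     3
          6     1     0     1     1     1     1     3     1     3     3     3     3     6
          7     1     0     1     1     1     1     3     2     3     4     4     4     7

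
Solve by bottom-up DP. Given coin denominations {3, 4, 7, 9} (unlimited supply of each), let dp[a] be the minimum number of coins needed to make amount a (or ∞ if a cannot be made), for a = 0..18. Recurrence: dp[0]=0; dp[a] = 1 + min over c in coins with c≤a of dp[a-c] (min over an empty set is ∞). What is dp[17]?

 a  0  1  2  3  4  5  6  7  8  9 10 11 12 13 14 15 16 17 18
dp  0  -  -  1  1  -  2  1  2  1  2  2  2  2  2  3  2  3  2
(- denotes ∞ / unreachable)

3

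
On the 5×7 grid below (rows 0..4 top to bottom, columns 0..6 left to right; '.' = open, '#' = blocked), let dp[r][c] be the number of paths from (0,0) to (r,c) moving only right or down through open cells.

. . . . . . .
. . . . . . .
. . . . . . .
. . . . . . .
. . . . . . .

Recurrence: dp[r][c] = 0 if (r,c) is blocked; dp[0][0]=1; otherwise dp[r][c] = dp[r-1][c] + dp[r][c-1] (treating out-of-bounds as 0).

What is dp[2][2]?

r\c   0   1   2   3   4   5   6
  0   1   1   1   1   1   1   1
  1   1   2   3   4   5   6   7
  2   1   3   6  10  15  21  28
  3   1   4  10  20  35  56  84
  4   1   5  15  35  70 126 210

6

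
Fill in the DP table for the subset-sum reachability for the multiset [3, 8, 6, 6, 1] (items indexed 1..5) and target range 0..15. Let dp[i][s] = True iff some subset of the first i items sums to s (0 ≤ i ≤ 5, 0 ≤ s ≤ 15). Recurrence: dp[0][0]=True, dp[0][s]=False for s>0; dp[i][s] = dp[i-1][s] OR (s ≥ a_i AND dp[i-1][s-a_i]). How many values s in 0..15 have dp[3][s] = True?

i\s   0   1   2   3   4   5   6   7   8   9  10  11  12  13  14  15
  0   T   F   F   F   F   F   F   F   F   F   F   F   F   F   F   F
  1   T   F   F   T   F   F   F   F   F   F   F   F   F   F   F   F
  2   T   F   F   T   F   F   F   F   T   F   F   T   F   F   F   F
  3   T   F   F   T   F   F   T   F   T   T   F   T   F   F   T   F
  4   T   F   F   T   F   F   T   F   T   T   F   T   T   F   T   T
  5   T   T   F   T   T   F   T   T   T   T   T   T   T   T   T   T

7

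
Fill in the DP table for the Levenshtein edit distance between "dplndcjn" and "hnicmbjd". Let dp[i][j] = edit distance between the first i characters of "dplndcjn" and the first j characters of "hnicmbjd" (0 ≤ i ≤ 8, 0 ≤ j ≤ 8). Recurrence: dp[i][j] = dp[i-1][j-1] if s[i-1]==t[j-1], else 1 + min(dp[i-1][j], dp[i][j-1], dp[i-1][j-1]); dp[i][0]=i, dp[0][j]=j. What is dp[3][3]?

3

   ''  h  n  i  c  m  b  j  d
''  0  1  2  3  4  5  6  7  8
 d  1  1  2  3  4  5  6  7  7
 p  2  2  2  3  4  5  6  7  8
 l  3  3  3  3  4  5  6  7  8
 n  4  4  3  4  4  5  6  7  8
 d  5  5  4  4  5  5  6  7  7
 c  6  6  5  5  4  5  6  7  8
 j  7  7  6  6  5  5  6  6  7
 n  8  8  7  7  6  6  6  7  7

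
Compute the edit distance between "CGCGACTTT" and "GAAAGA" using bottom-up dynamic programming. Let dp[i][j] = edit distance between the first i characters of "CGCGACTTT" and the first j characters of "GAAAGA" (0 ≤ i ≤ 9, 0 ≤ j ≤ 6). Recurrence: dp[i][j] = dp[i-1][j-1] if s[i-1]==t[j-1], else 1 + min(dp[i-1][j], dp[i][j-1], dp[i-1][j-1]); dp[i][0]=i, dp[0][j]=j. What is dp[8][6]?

6

   ''  G  A  A  A  G  A
''  0  1  2  3  4  5  6
 C  1  1  2  3  4  5  6
 G  2  1  2  3  4  4  5
 C  3  2  2  3  4  5  5
 G  4  3  3  3  4  4  5
 A  5  4  3  3  3  4  4
 C  6  5  4  4  4  4  5
 T  7  6  5  5  5  5  5
 T  8  7  6  6  6  6  6
 T  9  8  7  7  7  7  7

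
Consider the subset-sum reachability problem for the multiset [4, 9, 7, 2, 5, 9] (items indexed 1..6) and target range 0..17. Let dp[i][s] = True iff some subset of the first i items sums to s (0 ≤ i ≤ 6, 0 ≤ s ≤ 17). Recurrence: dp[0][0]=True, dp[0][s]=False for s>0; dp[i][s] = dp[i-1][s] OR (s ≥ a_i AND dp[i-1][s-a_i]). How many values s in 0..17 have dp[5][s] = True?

i\s   0   1   2   3   4   5   6   7   8   9  10  11  12  13  14  15  16  17
  0   T   F   F   F   F   F   F   F   F   F   F   F   F   F   F   F   F   F
  1   T   F   F   F   T   F   F   F   F   F   F   F   F   F   F   F   F   F
  2   T   F   F   F   T   F   F   F   F   T   F   F   F   T   F   F   F   F
  3   T   F   F   F   T   F   F   T   F   T   F   T   F   T   F   F   T   F
  4   T   F   T   F   T   F   T   T   F   T   F   T   F   T   F   T   T   F
  5   T   F   T   F   T   T   T   T   F   T   F   T   T   T   T   T   T   F
  6   T   F   T   F   T   T   T   T   F   T   F   T   T   T   T   T   T   F

13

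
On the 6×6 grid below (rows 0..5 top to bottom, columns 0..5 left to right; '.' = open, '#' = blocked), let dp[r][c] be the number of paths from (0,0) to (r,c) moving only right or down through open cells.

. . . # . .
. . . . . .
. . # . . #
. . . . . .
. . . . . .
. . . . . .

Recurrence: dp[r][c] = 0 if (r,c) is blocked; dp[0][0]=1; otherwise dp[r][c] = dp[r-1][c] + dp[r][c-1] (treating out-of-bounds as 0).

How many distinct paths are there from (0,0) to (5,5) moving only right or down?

102

r\c   0   1   2   3   4   5
  0   1   1   1   0   0   0
  1   1   2   3   3   3   3
  2   1   3   0   3   6   0
  3   1   4   4   7  13  13
  4   1   5   9  16  29  42
  5   1   6  15  31  60 102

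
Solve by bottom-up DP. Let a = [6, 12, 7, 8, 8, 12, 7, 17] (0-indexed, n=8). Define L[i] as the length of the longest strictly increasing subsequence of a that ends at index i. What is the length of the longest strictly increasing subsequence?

   i    0    1    2    3    4    5    6    7
a[i]    6   12    7    8    8   12    7   17
L[i]    1    2    2    3    3    4    2    5

5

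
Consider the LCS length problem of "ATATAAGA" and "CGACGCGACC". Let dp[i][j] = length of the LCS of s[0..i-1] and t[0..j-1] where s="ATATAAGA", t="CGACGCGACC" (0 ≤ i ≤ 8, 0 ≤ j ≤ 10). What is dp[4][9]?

   ''  C  G  A  C  G  C  G  A  C  C
''  0  0  0  0  0  0  0  0  0  0  0
 A  0  0  0  1  1  1  1  1  1  1  1
 T  0  0  0  1  1  1  1  1  1  1  1
 A  0  0  0  1  1  1  1  1  2  2  2
 T  0  0  0  1  1  1  1  1  2  2  2
 A  0  0  0  1  1  1  1  1  2  2  2
 A  0  0  0  1  1  1  1  1  2  2  2
 G  0  0  1  1  1  2  2  2  2  2  2
 A  0  0  1  2  2  2  2  2  3  3  3

2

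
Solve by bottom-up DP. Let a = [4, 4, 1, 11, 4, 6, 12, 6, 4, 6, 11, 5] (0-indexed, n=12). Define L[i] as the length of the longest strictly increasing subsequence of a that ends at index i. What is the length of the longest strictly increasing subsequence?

4

   i    0    1    2    3    4    5    6    7    8    9   10   11
a[i]    4    4    1   11    4    6   12    6    4    6   11    5
L[i]    1    1    1    2    2    3    4    3    2    3    4    3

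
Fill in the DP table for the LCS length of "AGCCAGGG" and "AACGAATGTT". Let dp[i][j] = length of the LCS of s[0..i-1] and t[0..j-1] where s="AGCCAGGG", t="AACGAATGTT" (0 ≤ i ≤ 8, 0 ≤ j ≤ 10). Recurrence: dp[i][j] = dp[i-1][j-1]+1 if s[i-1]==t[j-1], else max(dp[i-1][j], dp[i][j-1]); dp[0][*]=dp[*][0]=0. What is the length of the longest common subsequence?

4

   ''  A  A  C  G  A  A  T  G  T  T
''  0  0  0  0  0  0  0  0  0  0  0
 A  0  1  1  1  1  1  1  1  1  1  1
 G  0  1  1  1  2  2  2  2  2  2  2
 C  0  1  1  2  2  2  2  2  2  2  2
 C  0  1  1  2  2  2  2  2  2  2  2
 A  0  1  2  2  2  3  3  3  3  3  3
 G  0  1  2  2  3  3  3  3  4  4  4
 G  0  1  2  2  3  3  3  3  4  4  4
 G  0  1  2  2  3  3  3  3  4  4  4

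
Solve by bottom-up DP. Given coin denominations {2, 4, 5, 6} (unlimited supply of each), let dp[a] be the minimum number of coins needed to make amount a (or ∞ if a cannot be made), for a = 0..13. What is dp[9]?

2

 a  0  1  2  3  4  5  6  7  8  9 10 11 12 13
dp  0  -  1  -  1  1  1  2  2  2  2  2  2  3
(- denotes ∞ / unreachable)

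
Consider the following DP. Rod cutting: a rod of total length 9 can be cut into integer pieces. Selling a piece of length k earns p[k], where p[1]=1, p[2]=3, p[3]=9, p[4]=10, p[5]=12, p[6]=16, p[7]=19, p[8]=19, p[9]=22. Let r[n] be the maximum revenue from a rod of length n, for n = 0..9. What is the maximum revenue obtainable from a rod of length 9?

   n    0    1    2    3    4    5    6    7    8    9
r[n]    0    1    3    9   10   12   18   19   21   27

27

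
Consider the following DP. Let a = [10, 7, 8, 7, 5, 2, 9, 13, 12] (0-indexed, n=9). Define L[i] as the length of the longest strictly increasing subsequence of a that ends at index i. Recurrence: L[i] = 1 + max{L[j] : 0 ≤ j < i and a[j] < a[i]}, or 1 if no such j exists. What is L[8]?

   i    0    1    2    3    4    5    6    7    8
a[i]   10    7    8    7    5    2    9   13   12
L[i]    1    1    2    1    1    1    3    4    4

4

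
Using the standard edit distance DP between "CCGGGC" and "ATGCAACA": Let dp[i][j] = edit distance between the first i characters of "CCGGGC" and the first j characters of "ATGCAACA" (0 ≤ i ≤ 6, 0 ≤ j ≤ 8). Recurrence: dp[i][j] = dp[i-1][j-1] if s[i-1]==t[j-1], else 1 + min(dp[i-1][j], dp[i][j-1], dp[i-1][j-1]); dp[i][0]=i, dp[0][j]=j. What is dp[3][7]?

6

   ''  A  T  G  C  A  A  C  A
''  0  1  2  3  4  5  6  7  8
 C  1  1  2  3  3  4  5  6  7
 C  2  2  2  3  3  4  5  5  6
 G  3  3  3  2  3  4  5  6  6
 G  4  4  4  3  3  4  5  6  7
 G  5  5  5  4  4  4  5  6  7
 C  6  6  6  5  4  5  5  5  6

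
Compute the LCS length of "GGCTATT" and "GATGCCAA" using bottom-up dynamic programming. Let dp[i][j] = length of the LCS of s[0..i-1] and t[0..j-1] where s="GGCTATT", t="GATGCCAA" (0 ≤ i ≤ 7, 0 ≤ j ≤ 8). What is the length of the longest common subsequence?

4

   ''  G  A  T  G  C  C  A  A
''  0  0  0  0  0  0  0  0  0
 G  0  1  1  1  1  1  1  1  1
 G  0  1  1  1  2  2  2  2  2
 C  0  1  1  1  2  3  3  3  3
 T  0  1  1  2  2  3  3  3  3
 A  0  1  2  2  2  3  3  4  4
 T  0  1  2  3  3  3  3  4  4
 T  0  1  2  3  3  3  3  4  4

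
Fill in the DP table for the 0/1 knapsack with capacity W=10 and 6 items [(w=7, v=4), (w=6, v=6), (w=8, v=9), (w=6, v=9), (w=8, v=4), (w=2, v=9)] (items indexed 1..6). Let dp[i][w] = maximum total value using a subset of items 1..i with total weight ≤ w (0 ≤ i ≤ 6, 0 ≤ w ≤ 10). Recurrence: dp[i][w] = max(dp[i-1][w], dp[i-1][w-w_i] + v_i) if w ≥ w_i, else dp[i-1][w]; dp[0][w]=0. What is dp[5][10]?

9

i\w   0   1   2   3   4   5   6   7   8   9  10
  0   0   0   0   0   0   0   0   0   0   0   0
  1   0   0   0   0   0   0   0   4   4   4   4
  2   0   0   0   0   0   0   6   6   6   6   6
  3   0   0   0   0   0   0   6   6   9   9   9
  4   0   0   0   0   0   0   9   9   9   9   9
  5   0   0   0   0   0   0   9   9   9   9   9
  6   0   0   9   9   9   9   9   9  18  18  18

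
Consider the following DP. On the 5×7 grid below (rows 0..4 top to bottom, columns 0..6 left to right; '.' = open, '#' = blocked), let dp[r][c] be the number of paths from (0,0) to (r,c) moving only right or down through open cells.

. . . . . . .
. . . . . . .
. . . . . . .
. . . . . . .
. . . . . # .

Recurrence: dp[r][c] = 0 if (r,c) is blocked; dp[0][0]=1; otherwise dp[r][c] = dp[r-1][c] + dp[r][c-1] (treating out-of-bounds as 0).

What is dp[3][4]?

r\c   0   1   2   3   4   5   6
  0   1   1   1   1   1   1   1
  1   1   2   3   4   5   6   7
  2   1   3   6  10  15  21  28
  3   1   4  10  20  35  56  84
  4   1   5  15  35  70   0  84

35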